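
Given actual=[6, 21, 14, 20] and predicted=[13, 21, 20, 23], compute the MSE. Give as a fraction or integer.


MSE = (1/4) * ((6-13)^2=49 + (21-21)^2=0 + (14-20)^2=36 + (20-23)^2=9). Sum = 94. MSE = 47/2.

47/2


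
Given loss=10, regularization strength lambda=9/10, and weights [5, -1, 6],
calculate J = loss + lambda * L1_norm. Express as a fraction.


L1 norm = sum(|w|) = 12. J = 10 + 9/10 * 12 = 104/5.

104/5


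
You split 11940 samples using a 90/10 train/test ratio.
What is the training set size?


Test set = 11940 * 10% = 1194. Training set = 11940 - 1194 = 10746.

10746


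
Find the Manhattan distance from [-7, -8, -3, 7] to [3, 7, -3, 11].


d = sum of absolute differences: |-7-3|=10 + |-8-7|=15 + |-3--3|=0 + |7-11|=4 = 29.

29


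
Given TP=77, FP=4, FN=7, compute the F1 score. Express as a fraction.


Precision = 77/81 = 77/81. Recall = 77/84 = 11/12. F1 = 2*P*R/(P+R) = 14/15.

14/15


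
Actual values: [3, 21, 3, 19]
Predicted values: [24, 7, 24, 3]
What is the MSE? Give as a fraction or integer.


MSE = (1/4) * ((3-24)^2=441 + (21-7)^2=196 + (3-24)^2=441 + (19-3)^2=256). Sum = 1334. MSE = 667/2.

667/2


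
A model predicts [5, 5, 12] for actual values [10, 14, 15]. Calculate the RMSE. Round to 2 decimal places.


MSE = 38.3333. RMSE = sqrt(38.3333) = 6.19.

6.19


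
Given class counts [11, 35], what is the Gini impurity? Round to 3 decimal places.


Total = 46. Proportions: 11/46, 35/46. sum(p_i^2) = 0.6361. Gini = 1 - 0.6361 = 0.3639, which rounds to 0.364.

0.364


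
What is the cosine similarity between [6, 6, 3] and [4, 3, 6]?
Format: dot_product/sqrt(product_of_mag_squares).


dot = 60. |a|^2 = 81, |b|^2 = 61. cos = 60/sqrt(4941).

60/sqrt(4941)


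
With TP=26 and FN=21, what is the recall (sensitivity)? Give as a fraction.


Recall = TP / (TP + FN) = 26 / 47 = 26/47.

26/47


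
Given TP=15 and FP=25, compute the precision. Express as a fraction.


Precision = TP / (TP + FP) = 15 / 40 = 3/8.

3/8


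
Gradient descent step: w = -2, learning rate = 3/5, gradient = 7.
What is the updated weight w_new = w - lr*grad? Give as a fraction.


w_new = -2 - 3/5 * 7 = -2 - 21/5 = -31/5.

-31/5


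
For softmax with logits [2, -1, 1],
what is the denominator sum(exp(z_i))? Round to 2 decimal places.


Denom = e^2=7.3891 + e^-1=0.3679 + e^1=2.7183. Sum = 10.4753, which rounds to 10.48.

10.48


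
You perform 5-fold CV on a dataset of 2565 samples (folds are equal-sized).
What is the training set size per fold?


Each validation fold has 2565/5 = 513 samples. Training set = 2565 - 513 = 2052.

2052


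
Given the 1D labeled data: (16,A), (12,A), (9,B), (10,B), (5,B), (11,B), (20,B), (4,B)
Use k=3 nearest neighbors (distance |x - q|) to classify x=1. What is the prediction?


Distances: |16-1|=15, |12-1|=11, |9-1|=8, |10-1|=9, |5-1|=4, |11-1|=10, |20-1|=19, |4-1|=3. 3 nearest: (4,B), (5,B), (9,B). Counts: {'B': 3}. Majority class: B.

B


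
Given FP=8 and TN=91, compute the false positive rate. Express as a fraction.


FPR = FP / (FP + TN) = 8 / 99 = 8/99.

8/99


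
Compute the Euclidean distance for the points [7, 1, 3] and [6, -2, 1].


d = sqrt(sum of squared differences). (7-6)^2=1, (1--2)^2=9, (3-1)^2=4. Sum = 14.

sqrt(14)


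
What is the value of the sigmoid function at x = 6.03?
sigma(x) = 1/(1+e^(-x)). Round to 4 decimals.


sigma(6.03) = 1/(1+e^(-6.03)) = 1/(1+0.002405) = 1/1.002405 = 0.9976.

0.9976


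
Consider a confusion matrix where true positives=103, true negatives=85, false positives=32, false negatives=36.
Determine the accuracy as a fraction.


Accuracy = (TP + TN) / (TP + TN + FP + FN) = (103 + 85) / 256 = 47/64.

47/64


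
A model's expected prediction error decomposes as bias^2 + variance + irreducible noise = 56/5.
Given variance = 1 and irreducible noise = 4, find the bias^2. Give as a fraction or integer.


Total error = bias^2 + variance + irreducible noise. So bias^2 = 56/5 - 1 - 4 = 31/5.

31/5


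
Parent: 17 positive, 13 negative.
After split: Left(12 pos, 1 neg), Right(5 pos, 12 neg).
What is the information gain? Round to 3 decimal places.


H(parent) = 0.9871. H(left) = 0.3912, H(right) = 0.8740. Weighted = (13/30)*0.3912 + (17/30)*0.8740 = 0.6648. IG = 0.9871 - 0.6648 = 0.3223, which rounds to 0.322.

0.322


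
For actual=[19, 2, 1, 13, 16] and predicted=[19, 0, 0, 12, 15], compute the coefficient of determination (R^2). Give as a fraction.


Mean(y) = 51/5. SS_res = 7. SS_tot = 1354/5. R^2 = 1 - 7/(1354/5) = 1319/1354.

1319/1354


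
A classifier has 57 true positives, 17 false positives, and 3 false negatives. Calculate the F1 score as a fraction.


Precision = 57/74 = 57/74. Recall = 57/60 = 19/20. F1 = 2*P*R/(P+R) = 57/67.

57/67


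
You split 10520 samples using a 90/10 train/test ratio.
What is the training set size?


Test set = 10520 * 10% = 1052. Training set = 10520 - 1052 = 9468.

9468


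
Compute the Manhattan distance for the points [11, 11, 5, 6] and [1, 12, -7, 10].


d = sum of absolute differences: |11-1|=10 + |11-12|=1 + |5--7|=12 + |6-10|=4 = 27.

27


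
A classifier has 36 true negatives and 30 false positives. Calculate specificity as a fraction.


Specificity = TN / (TN + FP) = 36 / 66 = 6/11.

6/11


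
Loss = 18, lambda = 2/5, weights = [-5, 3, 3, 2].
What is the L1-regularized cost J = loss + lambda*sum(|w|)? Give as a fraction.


L1 norm = sum(|w|) = 13. J = 18 + 2/5 * 13 = 116/5.

116/5


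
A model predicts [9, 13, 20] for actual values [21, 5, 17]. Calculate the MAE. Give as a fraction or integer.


MAE = (1/3) * (|21-9|=12 + |5-13|=8 + |17-20|=3). Sum = 23. MAE = 23/3.

23/3


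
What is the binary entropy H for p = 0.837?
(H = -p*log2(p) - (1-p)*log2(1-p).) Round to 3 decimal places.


H = -0.837*log2(0.837) - 0.163*log2(0.163) = 0.641.

0.641


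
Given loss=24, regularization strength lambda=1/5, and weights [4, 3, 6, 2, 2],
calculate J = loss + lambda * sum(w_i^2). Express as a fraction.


L2 sq norm = sum(w^2) = 69. J = 24 + 1/5 * 69 = 189/5.

189/5


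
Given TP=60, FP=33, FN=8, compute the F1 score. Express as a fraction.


Precision = 60/93 = 20/31. Recall = 60/68 = 15/17. F1 = 2*P*R/(P+R) = 120/161.

120/161


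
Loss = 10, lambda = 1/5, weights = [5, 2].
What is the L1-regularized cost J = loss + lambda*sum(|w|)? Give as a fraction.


L1 norm = sum(|w|) = 7. J = 10 + 1/5 * 7 = 57/5.

57/5


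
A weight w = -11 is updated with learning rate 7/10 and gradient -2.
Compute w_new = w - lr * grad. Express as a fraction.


w_new = -11 - 7/10 * -2 = -11 - -7/5 = -48/5.

-48/5


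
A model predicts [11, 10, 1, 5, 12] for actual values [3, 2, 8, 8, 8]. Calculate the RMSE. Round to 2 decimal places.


MSE = 40.4000. RMSE = sqrt(40.4000) = 6.36.

6.36


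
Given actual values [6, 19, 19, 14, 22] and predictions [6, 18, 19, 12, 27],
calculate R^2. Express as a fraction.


Mean(y) = 16. SS_res = 30. SS_tot = 158. R^2 = 1 - 30/(158) = 64/79.

64/79


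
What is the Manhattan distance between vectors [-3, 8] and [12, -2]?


d = sum of absolute differences: |-3-12|=15 + |8--2|=10 = 25.

25


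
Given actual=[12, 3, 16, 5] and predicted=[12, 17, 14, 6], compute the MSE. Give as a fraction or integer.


MSE = (1/4) * ((12-12)^2=0 + (3-17)^2=196 + (16-14)^2=4 + (5-6)^2=1). Sum = 201. MSE = 201/4.

201/4


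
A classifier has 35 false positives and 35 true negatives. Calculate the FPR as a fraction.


FPR = FP / (FP + TN) = 35 / 70 = 1/2.

1/2


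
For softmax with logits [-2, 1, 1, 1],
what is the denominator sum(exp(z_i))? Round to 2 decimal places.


Denom = e^-2=0.1353 + e^1=2.7183 + e^1=2.7183 + e^1=2.7183. Sum = 8.2902, which rounds to 8.29.

8.29


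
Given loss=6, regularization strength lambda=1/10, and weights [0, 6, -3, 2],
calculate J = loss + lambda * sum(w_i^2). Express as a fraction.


L2 sq norm = sum(w^2) = 49. J = 6 + 1/10 * 49 = 109/10.

109/10


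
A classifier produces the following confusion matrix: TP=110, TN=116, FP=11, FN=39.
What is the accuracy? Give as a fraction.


Accuracy = (TP + TN) / (TP + TN + FP + FN) = (110 + 116) / 276 = 113/138.

113/138


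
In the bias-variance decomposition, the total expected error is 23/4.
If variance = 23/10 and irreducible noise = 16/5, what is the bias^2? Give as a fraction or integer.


Total error = bias^2 + variance + irreducible noise. So bias^2 = 23/4 - 23/10 - 16/5 = 1/4.

1/4


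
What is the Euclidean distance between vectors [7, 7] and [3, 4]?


d = sqrt(sum of squared differences). (7-3)^2=16, (7-4)^2=9. Sum = 25.

5


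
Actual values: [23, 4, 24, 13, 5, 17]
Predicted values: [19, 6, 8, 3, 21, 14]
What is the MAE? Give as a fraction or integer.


MAE = (1/6) * (|23-19|=4 + |4-6|=2 + |24-8|=16 + |13-3|=10 + |5-21|=16 + |17-14|=3). Sum = 51. MAE = 17/2.

17/2


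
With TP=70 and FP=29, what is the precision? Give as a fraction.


Precision = TP / (TP + FP) = 70 / 99 = 70/99.

70/99


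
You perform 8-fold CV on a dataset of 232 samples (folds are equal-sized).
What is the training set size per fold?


Each validation fold has 232/8 = 29 samples. Training set = 232 - 29 = 203.

203


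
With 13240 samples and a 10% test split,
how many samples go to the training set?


Test set = 13240 * 10% = 1324. Training set = 13240 - 1324 = 11916.

11916


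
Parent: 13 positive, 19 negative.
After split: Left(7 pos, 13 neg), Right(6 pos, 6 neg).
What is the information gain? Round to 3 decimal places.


H(parent) = 0.9745. H(left) = 0.9341, H(right) = 1.0000. Weighted = (20/32)*0.9341 + (12/32)*1.0000 = 0.9588. IG = 0.9745 - 0.9588 = 0.0157, which rounds to 0.016.

0.016


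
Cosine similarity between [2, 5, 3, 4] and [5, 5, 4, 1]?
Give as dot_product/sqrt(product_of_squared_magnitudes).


dot = 51. |a|^2 = 54, |b|^2 = 67. cos = 51/sqrt(3618).

51/sqrt(3618)


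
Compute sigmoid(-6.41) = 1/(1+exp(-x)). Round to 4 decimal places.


sigma(-6.41) = 1/(1+e^(6.41)) = 1/(1+607.893681) = 1/608.893681 = 0.0016.

0.0016


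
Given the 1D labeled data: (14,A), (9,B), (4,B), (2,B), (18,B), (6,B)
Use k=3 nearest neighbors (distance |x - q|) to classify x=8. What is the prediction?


Distances: |14-8|=6, |9-8|=1, |4-8|=4, |2-8|=6, |18-8|=10, |6-8|=2. 3 nearest: (9,B), (6,B), (4,B). Counts: {'B': 3}. Majority class: B.

B


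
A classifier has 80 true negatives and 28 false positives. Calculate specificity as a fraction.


Specificity = TN / (TN + FP) = 80 / 108 = 20/27.

20/27


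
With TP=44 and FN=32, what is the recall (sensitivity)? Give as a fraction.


Recall = TP / (TP + FN) = 44 / 76 = 11/19.

11/19


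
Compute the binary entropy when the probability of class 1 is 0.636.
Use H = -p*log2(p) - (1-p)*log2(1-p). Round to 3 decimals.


H = -0.636*log2(0.636) - 0.364*log2(0.364) = 0.946.

0.946


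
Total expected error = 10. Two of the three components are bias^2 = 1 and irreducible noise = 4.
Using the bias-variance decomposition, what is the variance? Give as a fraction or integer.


Total error = bias^2 + variance + irreducible noise. So variance = 10 - 1 - 4 = 5.

5


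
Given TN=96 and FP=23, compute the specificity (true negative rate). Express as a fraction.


Specificity = TN / (TN + FP) = 96 / 119 = 96/119.

96/119


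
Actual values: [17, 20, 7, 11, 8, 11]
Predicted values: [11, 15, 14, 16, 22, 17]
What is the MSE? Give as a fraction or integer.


MSE = (1/6) * ((17-11)^2=36 + (20-15)^2=25 + (7-14)^2=49 + (11-16)^2=25 + (8-22)^2=196 + (11-17)^2=36). Sum = 367. MSE = 367/6.

367/6


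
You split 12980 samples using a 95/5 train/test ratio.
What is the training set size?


Test set = 12980 * 5% = 649. Training set = 12980 - 649 = 12331.

12331


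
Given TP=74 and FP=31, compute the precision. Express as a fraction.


Precision = TP / (TP + FP) = 74 / 105 = 74/105.

74/105


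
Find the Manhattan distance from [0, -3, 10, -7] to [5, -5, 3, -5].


d = sum of absolute differences: |0-5|=5 + |-3--5|=2 + |10-3|=7 + |-7--5|=2 = 16.

16


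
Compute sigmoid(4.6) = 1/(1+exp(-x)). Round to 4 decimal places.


sigma(4.6) = 1/(1+e^(-4.6)) = 1/(1+0.010052) = 1/1.010052 = 0.9900.

0.9900


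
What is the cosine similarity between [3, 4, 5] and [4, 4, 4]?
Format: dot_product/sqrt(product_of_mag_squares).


dot = 48. |a|^2 = 50, |b|^2 = 48. cos = 48/sqrt(2400).

48/sqrt(2400)


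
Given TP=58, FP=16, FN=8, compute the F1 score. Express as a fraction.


Precision = 58/74 = 29/37. Recall = 58/66 = 29/33. F1 = 2*P*R/(P+R) = 29/35.

29/35


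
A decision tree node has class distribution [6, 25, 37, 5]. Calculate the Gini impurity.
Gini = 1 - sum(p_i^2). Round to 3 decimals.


Total = 73. Proportions: 6/73, 25/73, 37/73, 5/73. sum(p_i^2) = 0.3856. Gini = 1 - 0.3856 = 0.6144, which rounds to 0.614.

0.614


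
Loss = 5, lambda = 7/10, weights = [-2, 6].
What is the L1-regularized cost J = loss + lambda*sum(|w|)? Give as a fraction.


L1 norm = sum(|w|) = 8. J = 5 + 7/10 * 8 = 53/5.

53/5


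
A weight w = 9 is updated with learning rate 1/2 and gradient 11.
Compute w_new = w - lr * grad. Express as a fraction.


w_new = 9 - 1/2 * 11 = 9 - 11/2 = 7/2.

7/2


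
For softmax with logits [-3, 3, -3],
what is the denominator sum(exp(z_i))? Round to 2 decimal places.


Denom = e^-3=0.0498 + e^3=20.0855 + e^-3=0.0498. Sum = 20.1851, which rounds to 20.19.

20.19


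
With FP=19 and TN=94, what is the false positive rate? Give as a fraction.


FPR = FP / (FP + TN) = 19 / 113 = 19/113.

19/113


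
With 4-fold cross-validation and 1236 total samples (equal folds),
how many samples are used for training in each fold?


Each validation fold has 1236/4 = 309 samples. Training set = 1236 - 309 = 927.

927


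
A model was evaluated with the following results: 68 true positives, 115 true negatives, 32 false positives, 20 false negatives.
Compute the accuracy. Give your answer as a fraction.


Accuracy = (TP + TN) / (TP + TN + FP + FN) = (68 + 115) / 235 = 183/235.

183/235


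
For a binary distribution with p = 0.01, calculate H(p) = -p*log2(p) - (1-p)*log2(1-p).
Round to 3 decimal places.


H = -0.01*log2(0.01) - 0.99*log2(0.99) = 0.081.

0.081


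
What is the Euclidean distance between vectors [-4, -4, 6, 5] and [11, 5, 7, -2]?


d = sqrt(sum of squared differences). (-4-11)^2=225, (-4-5)^2=81, (6-7)^2=1, (5--2)^2=49. Sum = 356.

sqrt(356)


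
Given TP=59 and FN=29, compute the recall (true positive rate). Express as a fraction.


Recall = TP / (TP + FN) = 59 / 88 = 59/88.

59/88


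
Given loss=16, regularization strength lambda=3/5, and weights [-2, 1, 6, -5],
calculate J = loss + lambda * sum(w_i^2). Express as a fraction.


L2 sq norm = sum(w^2) = 66. J = 16 + 3/5 * 66 = 278/5.

278/5


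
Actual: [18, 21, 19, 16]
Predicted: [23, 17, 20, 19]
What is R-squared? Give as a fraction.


Mean(y) = 37/2. SS_res = 51. SS_tot = 13. R^2 = 1 - 51/(13) = -38/13.

-38/13


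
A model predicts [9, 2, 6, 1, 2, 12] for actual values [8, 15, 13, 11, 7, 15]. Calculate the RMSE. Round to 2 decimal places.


MSE = 58.8333. RMSE = sqrt(58.8333) = 7.67.

7.67


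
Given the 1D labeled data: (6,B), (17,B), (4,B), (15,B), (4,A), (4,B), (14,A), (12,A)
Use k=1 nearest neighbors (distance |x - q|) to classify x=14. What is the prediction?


Distances: |6-14|=8, |17-14|=3, |4-14|=10, |15-14|=1, |4-14|=10, |4-14|=10, |14-14|=0, |12-14|=2. 1 nearest: (14,A). Counts: {'A': 1}. Majority class: A.

A


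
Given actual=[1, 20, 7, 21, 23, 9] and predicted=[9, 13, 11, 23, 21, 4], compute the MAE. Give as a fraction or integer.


MAE = (1/6) * (|1-9|=8 + |20-13|=7 + |7-11|=4 + |21-23|=2 + |23-21|=2 + |9-4|=5). Sum = 28. MAE = 14/3.

14/3


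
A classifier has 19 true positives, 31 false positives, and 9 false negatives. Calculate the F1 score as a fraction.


Precision = 19/50 = 19/50. Recall = 19/28 = 19/28. F1 = 2*P*R/(P+R) = 19/39.

19/39


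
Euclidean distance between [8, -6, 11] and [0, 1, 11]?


d = sqrt(sum of squared differences). (8-0)^2=64, (-6-1)^2=49, (11-11)^2=0. Sum = 113.

sqrt(113)


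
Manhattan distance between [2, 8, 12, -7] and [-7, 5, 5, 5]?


d = sum of absolute differences: |2--7|=9 + |8-5|=3 + |12-5|=7 + |-7-5|=12 = 31.

31


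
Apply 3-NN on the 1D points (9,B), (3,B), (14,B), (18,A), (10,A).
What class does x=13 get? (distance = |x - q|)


Distances: |9-13|=4, |3-13|=10, |14-13|=1, |18-13|=5, |10-13|=3. 3 nearest: (14,B), (10,A), (9,B). Counts: {'B': 2, 'A': 1}. Majority class: B.

B


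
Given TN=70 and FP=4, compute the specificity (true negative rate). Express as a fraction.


Specificity = TN / (TN + FP) = 70 / 74 = 35/37.

35/37


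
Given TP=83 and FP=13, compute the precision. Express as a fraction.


Precision = TP / (TP + FP) = 83 / 96 = 83/96.

83/96


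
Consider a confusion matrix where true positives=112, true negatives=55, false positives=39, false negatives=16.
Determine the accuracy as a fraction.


Accuracy = (TP + TN) / (TP + TN + FP + FN) = (112 + 55) / 222 = 167/222.

167/222


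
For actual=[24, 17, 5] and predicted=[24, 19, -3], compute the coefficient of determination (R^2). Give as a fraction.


Mean(y) = 46/3. SS_res = 68. SS_tot = 554/3. R^2 = 1 - 68/(554/3) = 175/277.

175/277


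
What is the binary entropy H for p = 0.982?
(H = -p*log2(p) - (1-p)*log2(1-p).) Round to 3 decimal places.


H = -0.982*log2(0.982) - 0.018*log2(0.018) = 0.130.

0.130


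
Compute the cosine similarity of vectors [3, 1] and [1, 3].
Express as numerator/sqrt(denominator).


dot = 6. |a|^2 = 10, |b|^2 = 10. cos = 6/sqrt(100).

6/sqrt(100)


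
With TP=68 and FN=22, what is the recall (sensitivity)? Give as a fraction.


Recall = TP / (TP + FN) = 68 / 90 = 34/45.

34/45


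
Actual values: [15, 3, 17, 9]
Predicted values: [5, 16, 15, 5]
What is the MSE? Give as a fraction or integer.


MSE = (1/4) * ((15-5)^2=100 + (3-16)^2=169 + (17-15)^2=4 + (9-5)^2=16). Sum = 289. MSE = 289/4.

289/4


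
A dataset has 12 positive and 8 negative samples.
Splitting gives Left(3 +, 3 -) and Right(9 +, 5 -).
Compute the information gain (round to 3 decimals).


H(parent) = 0.9710. H(left) = 1.0000, H(right) = 0.9403. Weighted = (6/20)*1.0000 + (14/20)*0.9403 = 0.9582. IG = 0.9710 - 0.9582 = 0.0128, which rounds to 0.013.

0.013


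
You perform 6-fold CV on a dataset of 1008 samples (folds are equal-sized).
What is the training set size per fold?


Each validation fold has 1008/6 = 168 samples. Training set = 1008 - 168 = 840.

840


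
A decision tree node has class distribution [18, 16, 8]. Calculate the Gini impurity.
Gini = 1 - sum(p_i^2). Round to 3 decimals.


Total = 42. Proportions: 18/42, 16/42, 8/42. sum(p_i^2) = 0.3651. Gini = 1 - 0.3651 = 0.6349, which rounds to 0.635.

0.635


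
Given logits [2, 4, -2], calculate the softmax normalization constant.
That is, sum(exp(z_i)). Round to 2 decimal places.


Denom = e^2=7.3891 + e^4=54.5982 + e^-2=0.1353. Sum = 62.1226, which rounds to 62.12.

62.12


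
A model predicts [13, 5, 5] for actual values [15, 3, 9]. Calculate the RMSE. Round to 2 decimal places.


MSE = 8.0000. RMSE = sqrt(8.0000) = 2.83.

2.83


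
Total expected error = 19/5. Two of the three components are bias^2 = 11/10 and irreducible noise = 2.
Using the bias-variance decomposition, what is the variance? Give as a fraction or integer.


Total error = bias^2 + variance + irreducible noise. So variance = 19/5 - 11/10 - 2 = 7/10.

7/10


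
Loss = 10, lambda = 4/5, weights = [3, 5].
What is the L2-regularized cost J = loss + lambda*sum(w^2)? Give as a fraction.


L2 sq norm = sum(w^2) = 34. J = 10 + 4/5 * 34 = 186/5.

186/5


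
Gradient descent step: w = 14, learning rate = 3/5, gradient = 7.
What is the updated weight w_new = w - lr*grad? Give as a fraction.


w_new = 14 - 3/5 * 7 = 14 - 21/5 = 49/5.

49/5


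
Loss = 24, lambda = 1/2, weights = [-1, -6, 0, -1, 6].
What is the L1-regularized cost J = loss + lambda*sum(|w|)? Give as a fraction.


L1 norm = sum(|w|) = 14. J = 24 + 1/2 * 14 = 31.

31


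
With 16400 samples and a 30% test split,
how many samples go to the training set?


Test set = 16400 * 30% = 4920. Training set = 16400 - 4920 = 11480.

11480


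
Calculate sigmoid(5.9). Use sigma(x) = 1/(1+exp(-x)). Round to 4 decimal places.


sigma(5.9) = 1/(1+e^(-5.9)) = 1/(1+0.002739) = 1/1.002739 = 0.9973.

0.9973


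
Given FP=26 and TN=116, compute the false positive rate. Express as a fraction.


FPR = FP / (FP + TN) = 26 / 142 = 13/71.

13/71


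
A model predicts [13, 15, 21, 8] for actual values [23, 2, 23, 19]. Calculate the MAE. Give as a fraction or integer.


MAE = (1/4) * (|23-13|=10 + |2-15|=13 + |23-21|=2 + |19-8|=11). Sum = 36. MAE = 9.

9


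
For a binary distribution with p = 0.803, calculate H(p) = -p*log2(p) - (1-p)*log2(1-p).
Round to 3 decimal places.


H = -0.803*log2(0.803) - 0.197*log2(0.197) = 0.716.

0.716


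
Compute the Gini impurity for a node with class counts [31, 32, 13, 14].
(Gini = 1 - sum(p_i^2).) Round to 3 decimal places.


Total = 90. Proportions: 31/90, 32/90, 13/90, 14/90. sum(p_i^2) = 0.2901. Gini = 1 - 0.2901 = 0.7099, which rounds to 0.710.

0.710


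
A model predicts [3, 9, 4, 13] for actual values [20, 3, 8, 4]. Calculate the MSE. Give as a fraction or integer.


MSE = (1/4) * ((20-3)^2=289 + (3-9)^2=36 + (8-4)^2=16 + (4-13)^2=81). Sum = 422. MSE = 211/2.

211/2


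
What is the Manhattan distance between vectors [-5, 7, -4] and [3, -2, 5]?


d = sum of absolute differences: |-5-3|=8 + |7--2|=9 + |-4-5|=9 = 26.

26


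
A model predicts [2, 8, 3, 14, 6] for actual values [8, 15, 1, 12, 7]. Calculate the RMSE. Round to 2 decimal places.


MSE = 18.8000. RMSE = sqrt(18.8000) = 4.34.

4.34


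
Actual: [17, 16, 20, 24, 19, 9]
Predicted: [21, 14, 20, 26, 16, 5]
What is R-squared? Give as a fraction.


Mean(y) = 35/2. SS_res = 49. SS_tot = 251/2. R^2 = 1 - 49/(251/2) = 153/251.

153/251


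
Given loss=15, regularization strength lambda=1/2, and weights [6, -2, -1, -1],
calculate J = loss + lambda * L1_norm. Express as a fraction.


L1 norm = sum(|w|) = 10. J = 15 + 1/2 * 10 = 20.

20


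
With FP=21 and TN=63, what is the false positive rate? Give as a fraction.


FPR = FP / (FP + TN) = 21 / 84 = 1/4.

1/4


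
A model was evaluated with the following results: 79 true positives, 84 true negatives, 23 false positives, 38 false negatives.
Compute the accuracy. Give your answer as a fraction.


Accuracy = (TP + TN) / (TP + TN + FP + FN) = (79 + 84) / 224 = 163/224.

163/224


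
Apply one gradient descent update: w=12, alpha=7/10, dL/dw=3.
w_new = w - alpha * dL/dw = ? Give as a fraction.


w_new = 12 - 7/10 * 3 = 12 - 21/10 = 99/10.

99/10


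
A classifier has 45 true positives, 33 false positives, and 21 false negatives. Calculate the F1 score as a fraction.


Precision = 45/78 = 15/26. Recall = 45/66 = 15/22. F1 = 2*P*R/(P+R) = 5/8.

5/8


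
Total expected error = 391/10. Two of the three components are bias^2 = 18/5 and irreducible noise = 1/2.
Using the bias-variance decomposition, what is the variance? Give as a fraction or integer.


Total error = bias^2 + variance + irreducible noise. So variance = 391/10 - 18/5 - 1/2 = 35.

35


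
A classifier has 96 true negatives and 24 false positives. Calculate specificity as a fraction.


Specificity = TN / (TN + FP) = 96 / 120 = 4/5.

4/5


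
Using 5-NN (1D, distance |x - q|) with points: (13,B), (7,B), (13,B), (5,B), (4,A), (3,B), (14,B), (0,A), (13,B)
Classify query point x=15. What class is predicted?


Distances: |13-15|=2, |7-15|=8, |13-15|=2, |5-15|=10, |4-15|=11, |3-15|=12, |14-15|=1, |0-15|=15, |13-15|=2. 5 nearest: (14,B), (13,B), (13,B), (13,B), (7,B). Counts: {'B': 5}. Majority class: B.

B


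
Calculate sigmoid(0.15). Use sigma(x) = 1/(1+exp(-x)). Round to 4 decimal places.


sigma(0.15) = 1/(1+e^(-0.15)) = 1/(1+0.860708) = 1/1.860708 = 0.5374.

0.5374


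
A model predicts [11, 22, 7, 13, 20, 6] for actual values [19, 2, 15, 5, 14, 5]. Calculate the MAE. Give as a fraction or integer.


MAE = (1/6) * (|19-11|=8 + |2-22|=20 + |15-7|=8 + |5-13|=8 + |14-20|=6 + |5-6|=1). Sum = 51. MAE = 17/2.

17/2


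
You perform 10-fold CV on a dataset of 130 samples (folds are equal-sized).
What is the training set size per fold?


Each validation fold has 130/10 = 13 samples. Training set = 130 - 13 = 117.

117


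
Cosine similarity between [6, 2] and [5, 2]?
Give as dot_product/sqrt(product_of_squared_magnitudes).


dot = 34. |a|^2 = 40, |b|^2 = 29. cos = 34/sqrt(1160).

34/sqrt(1160)


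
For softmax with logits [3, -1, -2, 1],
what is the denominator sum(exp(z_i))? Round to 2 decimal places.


Denom = e^3=20.0855 + e^-1=0.3679 + e^-2=0.1353 + e^1=2.7183. Sum = 23.3070, which rounds to 23.31.

23.31


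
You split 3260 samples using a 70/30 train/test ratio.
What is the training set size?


Test set = 3260 * 30% = 978. Training set = 3260 - 978 = 2282.

2282


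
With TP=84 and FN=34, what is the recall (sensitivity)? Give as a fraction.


Recall = TP / (TP + FN) = 84 / 118 = 42/59.

42/59


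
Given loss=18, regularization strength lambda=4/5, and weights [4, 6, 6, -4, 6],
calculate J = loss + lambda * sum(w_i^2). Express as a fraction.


L2 sq norm = sum(w^2) = 140. J = 18 + 4/5 * 140 = 130.

130


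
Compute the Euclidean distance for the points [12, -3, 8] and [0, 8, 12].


d = sqrt(sum of squared differences). (12-0)^2=144, (-3-8)^2=121, (8-12)^2=16. Sum = 281.

sqrt(281)


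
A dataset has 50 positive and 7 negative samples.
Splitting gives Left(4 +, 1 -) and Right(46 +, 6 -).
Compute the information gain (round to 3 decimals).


H(parent) = 0.5374. H(left) = 0.7219, H(right) = 0.5159. Weighted = (5/57)*0.7219 + (52/57)*0.5159 = 0.5340. IG = 0.5374 - 0.5340 = 0.0034, which rounds to 0.003.

0.003


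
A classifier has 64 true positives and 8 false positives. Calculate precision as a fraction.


Precision = TP / (TP + FP) = 64 / 72 = 8/9.

8/9


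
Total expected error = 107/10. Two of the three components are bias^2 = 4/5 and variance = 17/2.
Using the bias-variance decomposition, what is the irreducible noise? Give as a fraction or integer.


Total error = bias^2 + variance + irreducible noise. So irreducible noise = 107/10 - 4/5 - 17/2 = 7/5.

7/5


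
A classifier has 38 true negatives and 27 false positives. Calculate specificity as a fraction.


Specificity = TN / (TN + FP) = 38 / 65 = 38/65.

38/65


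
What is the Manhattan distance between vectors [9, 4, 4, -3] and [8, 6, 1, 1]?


d = sum of absolute differences: |9-8|=1 + |4-6|=2 + |4-1|=3 + |-3-1|=4 = 10.

10


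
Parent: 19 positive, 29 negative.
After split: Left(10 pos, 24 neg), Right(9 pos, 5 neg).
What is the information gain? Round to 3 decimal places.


H(parent) = 0.9685. H(left) = 0.8740, H(right) = 0.9403. Weighted = (34/48)*0.8740 + (14/48)*0.9403 = 0.8933. IG = 0.9685 - 0.8933 = 0.0752, which rounds to 0.075.

0.075


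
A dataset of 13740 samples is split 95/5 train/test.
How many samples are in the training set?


Test set = 13740 * 5% = 687. Training set = 13740 - 687 = 13053.

13053


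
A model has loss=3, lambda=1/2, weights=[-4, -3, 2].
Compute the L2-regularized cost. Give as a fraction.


L2 sq norm = sum(w^2) = 29. J = 3 + 1/2 * 29 = 35/2.

35/2


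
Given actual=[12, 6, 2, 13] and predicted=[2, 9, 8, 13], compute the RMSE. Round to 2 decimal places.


MSE = 36.2500. RMSE = sqrt(36.2500) = 6.02.

6.02


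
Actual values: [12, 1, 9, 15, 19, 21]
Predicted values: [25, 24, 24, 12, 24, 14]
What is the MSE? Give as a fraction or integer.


MSE = (1/6) * ((12-25)^2=169 + (1-24)^2=529 + (9-24)^2=225 + (15-12)^2=9 + (19-24)^2=25 + (21-14)^2=49). Sum = 1006. MSE = 503/3.

503/3


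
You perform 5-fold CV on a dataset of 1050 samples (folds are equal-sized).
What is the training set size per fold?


Each validation fold has 1050/5 = 210 samples. Training set = 1050 - 210 = 840.

840


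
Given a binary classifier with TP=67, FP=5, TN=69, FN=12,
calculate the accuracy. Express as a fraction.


Accuracy = (TP + TN) / (TP + TN + FP + FN) = (67 + 69) / 153 = 8/9.

8/9


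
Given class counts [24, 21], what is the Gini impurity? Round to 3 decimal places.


Total = 45. Proportions: 24/45, 21/45. sum(p_i^2) = 0.5022. Gini = 1 - 0.5022 = 0.4978, which rounds to 0.498.

0.498


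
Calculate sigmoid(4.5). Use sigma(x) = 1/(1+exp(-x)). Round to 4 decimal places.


sigma(4.5) = 1/(1+e^(-4.5)) = 1/(1+0.011109) = 1/1.011109 = 0.9890.

0.9890


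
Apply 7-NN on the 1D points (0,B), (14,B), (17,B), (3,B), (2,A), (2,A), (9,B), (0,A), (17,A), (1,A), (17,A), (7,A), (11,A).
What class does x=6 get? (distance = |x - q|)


Distances: |0-6|=6, |14-6|=8, |17-6|=11, |3-6|=3, |2-6|=4, |2-6|=4, |9-6|=3, |0-6|=6, |17-6|=11, |1-6|=5, |17-6|=11, |7-6|=1, |11-6|=5. 7 nearest: (7,A), (3,B), (9,B), (2,A), (2,A), (1,A), (11,A). Counts: {'A': 5, 'B': 2}. Majority class: A.

A


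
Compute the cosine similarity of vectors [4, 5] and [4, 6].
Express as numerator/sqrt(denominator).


dot = 46. |a|^2 = 41, |b|^2 = 52. cos = 46/sqrt(2132).

46/sqrt(2132)


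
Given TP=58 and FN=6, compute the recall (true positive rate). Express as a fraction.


Recall = TP / (TP + FN) = 58 / 64 = 29/32.

29/32


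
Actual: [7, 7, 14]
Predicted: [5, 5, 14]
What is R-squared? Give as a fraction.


Mean(y) = 28/3. SS_res = 8. SS_tot = 98/3. R^2 = 1 - 8/(98/3) = 37/49.

37/49


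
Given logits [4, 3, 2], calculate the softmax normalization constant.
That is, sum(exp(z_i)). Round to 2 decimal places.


Denom = e^4=54.5982 + e^3=20.0855 + e^2=7.3891. Sum = 82.0728, which rounds to 82.07.

82.07


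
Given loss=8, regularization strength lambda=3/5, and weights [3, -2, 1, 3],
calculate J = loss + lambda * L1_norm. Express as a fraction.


L1 norm = sum(|w|) = 9. J = 8 + 3/5 * 9 = 67/5.

67/5


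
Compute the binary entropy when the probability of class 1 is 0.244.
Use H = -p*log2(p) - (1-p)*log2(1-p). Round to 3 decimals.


H = -0.244*log2(0.244) - 0.756*log2(0.756) = 0.802.

0.802


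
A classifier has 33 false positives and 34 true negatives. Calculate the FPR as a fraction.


FPR = FP / (FP + TN) = 33 / 67 = 33/67.

33/67


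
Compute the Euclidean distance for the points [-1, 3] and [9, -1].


d = sqrt(sum of squared differences). (-1-9)^2=100, (3--1)^2=16. Sum = 116.

sqrt(116)


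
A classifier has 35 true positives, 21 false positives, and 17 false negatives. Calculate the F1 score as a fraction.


Precision = 35/56 = 5/8. Recall = 35/52 = 35/52. F1 = 2*P*R/(P+R) = 35/54.

35/54


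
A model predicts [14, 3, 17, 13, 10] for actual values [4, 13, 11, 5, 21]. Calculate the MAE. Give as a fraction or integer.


MAE = (1/5) * (|4-14|=10 + |13-3|=10 + |11-17|=6 + |5-13|=8 + |21-10|=11). Sum = 45. MAE = 9.

9


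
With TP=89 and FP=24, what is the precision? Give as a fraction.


Precision = TP / (TP + FP) = 89 / 113 = 89/113.

89/113


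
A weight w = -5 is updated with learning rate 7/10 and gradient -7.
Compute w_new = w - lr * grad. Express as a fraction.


w_new = -5 - 7/10 * -7 = -5 - -49/10 = -1/10.

-1/10


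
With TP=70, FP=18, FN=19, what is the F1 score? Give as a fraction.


Precision = 70/88 = 35/44. Recall = 70/89 = 70/89. F1 = 2*P*R/(P+R) = 140/177.

140/177


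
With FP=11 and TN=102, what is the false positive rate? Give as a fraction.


FPR = FP / (FP + TN) = 11 / 113 = 11/113.

11/113


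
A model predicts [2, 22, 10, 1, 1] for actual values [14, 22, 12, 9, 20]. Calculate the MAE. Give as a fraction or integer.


MAE = (1/5) * (|14-2|=12 + |22-22|=0 + |12-10|=2 + |9-1|=8 + |20-1|=19). Sum = 41. MAE = 41/5.

41/5


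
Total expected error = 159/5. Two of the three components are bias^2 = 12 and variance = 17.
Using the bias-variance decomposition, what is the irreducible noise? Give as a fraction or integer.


Total error = bias^2 + variance + irreducible noise. So irreducible noise = 159/5 - 12 - 17 = 14/5.

14/5


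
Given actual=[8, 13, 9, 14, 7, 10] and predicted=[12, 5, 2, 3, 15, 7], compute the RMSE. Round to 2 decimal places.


MSE = 53.8333. RMSE = sqrt(53.8333) = 7.34.

7.34


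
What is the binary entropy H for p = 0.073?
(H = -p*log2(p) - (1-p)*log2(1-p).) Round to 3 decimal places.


H = -0.073*log2(0.073) - 0.927*log2(0.927) = 0.377.

0.377


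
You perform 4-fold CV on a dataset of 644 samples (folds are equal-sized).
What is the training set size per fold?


Each validation fold has 644/4 = 161 samples. Training set = 644 - 161 = 483.

483


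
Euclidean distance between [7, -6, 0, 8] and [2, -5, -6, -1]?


d = sqrt(sum of squared differences). (7-2)^2=25, (-6--5)^2=1, (0--6)^2=36, (8--1)^2=81. Sum = 143.

sqrt(143)


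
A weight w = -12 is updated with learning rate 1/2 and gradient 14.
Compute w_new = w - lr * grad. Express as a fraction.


w_new = -12 - 1/2 * 14 = -12 - 7 = -19.

-19


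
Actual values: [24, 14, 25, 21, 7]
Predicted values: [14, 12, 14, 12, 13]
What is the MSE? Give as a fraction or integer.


MSE = (1/5) * ((24-14)^2=100 + (14-12)^2=4 + (25-14)^2=121 + (21-12)^2=81 + (7-13)^2=36). Sum = 342. MSE = 342/5.

342/5


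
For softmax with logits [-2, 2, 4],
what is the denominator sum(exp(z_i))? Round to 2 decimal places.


Denom = e^-2=0.1353 + e^2=7.3891 + e^4=54.5982. Sum = 62.1226, which rounds to 62.12.

62.12


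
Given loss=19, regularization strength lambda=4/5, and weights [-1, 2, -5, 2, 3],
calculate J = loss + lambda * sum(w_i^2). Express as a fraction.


L2 sq norm = sum(w^2) = 43. J = 19 + 4/5 * 43 = 267/5.

267/5


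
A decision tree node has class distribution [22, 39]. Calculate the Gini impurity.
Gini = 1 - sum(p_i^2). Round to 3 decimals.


Total = 61. Proportions: 22/61, 39/61. sum(p_i^2) = 0.5388. Gini = 1 - 0.5388 = 0.4612, which rounds to 0.461.

0.461


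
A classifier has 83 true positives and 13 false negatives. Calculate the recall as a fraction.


Recall = TP / (TP + FN) = 83 / 96 = 83/96.

83/96


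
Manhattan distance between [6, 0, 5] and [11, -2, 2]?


d = sum of absolute differences: |6-11|=5 + |0--2|=2 + |5-2|=3 = 10.

10


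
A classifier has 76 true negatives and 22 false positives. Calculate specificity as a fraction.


Specificity = TN / (TN + FP) = 76 / 98 = 38/49.

38/49


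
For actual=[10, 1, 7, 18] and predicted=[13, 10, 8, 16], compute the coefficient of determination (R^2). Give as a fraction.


Mean(y) = 9. SS_res = 95. SS_tot = 150. R^2 = 1 - 95/(150) = 11/30.

11/30


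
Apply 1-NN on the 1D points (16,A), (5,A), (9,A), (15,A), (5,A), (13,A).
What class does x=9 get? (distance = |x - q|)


Distances: |16-9|=7, |5-9|=4, |9-9|=0, |15-9|=6, |5-9|=4, |13-9|=4. 1 nearest: (9,A). Counts: {'A': 1}. Majority class: A.

A


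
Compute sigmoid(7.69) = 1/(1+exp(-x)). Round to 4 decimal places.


sigma(7.69) = 1/(1+e^(-7.69)) = 1/(1+0.000457) = 1/1.000457 = 0.9995.

0.9995


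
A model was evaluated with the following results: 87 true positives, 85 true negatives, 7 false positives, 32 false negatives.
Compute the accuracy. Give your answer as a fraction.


Accuracy = (TP + TN) / (TP + TN + FP + FN) = (87 + 85) / 211 = 172/211.

172/211


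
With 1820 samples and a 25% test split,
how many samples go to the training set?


Test set = 1820 * 25% = 455. Training set = 1820 - 455 = 1365.

1365


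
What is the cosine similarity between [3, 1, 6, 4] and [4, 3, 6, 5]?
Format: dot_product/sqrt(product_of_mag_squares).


dot = 71. |a|^2 = 62, |b|^2 = 86. cos = 71/sqrt(5332).

71/sqrt(5332)


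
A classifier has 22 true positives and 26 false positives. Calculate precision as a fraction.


Precision = TP / (TP + FP) = 22 / 48 = 11/24.

11/24


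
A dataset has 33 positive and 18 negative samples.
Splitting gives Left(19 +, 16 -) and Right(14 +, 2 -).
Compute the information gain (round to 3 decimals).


H(parent) = 0.9367. H(left) = 0.9947, H(right) = 0.5436. Weighted = (35/51)*0.9947 + (16/51)*0.5436 = 0.8532. IG = 0.9367 - 0.8532 = 0.0835, which rounds to 0.084.

0.084


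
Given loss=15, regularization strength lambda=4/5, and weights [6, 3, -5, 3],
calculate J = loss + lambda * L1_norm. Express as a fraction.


L1 norm = sum(|w|) = 17. J = 15 + 4/5 * 17 = 143/5.

143/5


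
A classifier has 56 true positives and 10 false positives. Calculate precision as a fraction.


Precision = TP / (TP + FP) = 56 / 66 = 28/33.

28/33


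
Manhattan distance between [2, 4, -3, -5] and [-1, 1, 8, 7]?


d = sum of absolute differences: |2--1|=3 + |4-1|=3 + |-3-8|=11 + |-5-7|=12 = 29.

29


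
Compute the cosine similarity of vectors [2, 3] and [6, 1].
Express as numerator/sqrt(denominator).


dot = 15. |a|^2 = 13, |b|^2 = 37. cos = 15/sqrt(481).

15/sqrt(481)


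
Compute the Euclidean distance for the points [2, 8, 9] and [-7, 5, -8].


d = sqrt(sum of squared differences). (2--7)^2=81, (8-5)^2=9, (9--8)^2=289. Sum = 379.

sqrt(379)


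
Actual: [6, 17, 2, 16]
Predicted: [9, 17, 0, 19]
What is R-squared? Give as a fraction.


Mean(y) = 41/4. SS_res = 22. SS_tot = 659/4. R^2 = 1 - 22/(659/4) = 571/659.

571/659


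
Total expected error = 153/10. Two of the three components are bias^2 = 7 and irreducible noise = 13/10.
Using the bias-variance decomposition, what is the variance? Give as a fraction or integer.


Total error = bias^2 + variance + irreducible noise. So variance = 153/10 - 7 - 13/10 = 7.

7


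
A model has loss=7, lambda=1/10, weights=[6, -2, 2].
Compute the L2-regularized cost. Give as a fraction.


L2 sq norm = sum(w^2) = 44. J = 7 + 1/10 * 44 = 57/5.

57/5


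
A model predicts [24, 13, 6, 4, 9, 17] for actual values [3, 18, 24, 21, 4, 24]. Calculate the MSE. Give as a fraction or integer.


MSE = (1/6) * ((3-24)^2=441 + (18-13)^2=25 + (24-6)^2=324 + (21-4)^2=289 + (4-9)^2=25 + (24-17)^2=49). Sum = 1153. MSE = 1153/6.

1153/6


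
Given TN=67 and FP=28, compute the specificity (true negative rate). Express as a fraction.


Specificity = TN / (TN + FP) = 67 / 95 = 67/95.

67/95


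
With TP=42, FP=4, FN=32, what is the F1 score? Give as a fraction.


Precision = 42/46 = 21/23. Recall = 42/74 = 21/37. F1 = 2*P*R/(P+R) = 7/10.

7/10


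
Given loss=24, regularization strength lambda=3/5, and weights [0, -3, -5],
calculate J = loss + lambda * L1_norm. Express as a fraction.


L1 norm = sum(|w|) = 8. J = 24 + 3/5 * 8 = 144/5.

144/5


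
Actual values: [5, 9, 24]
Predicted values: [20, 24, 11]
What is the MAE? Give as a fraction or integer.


MAE = (1/3) * (|5-20|=15 + |9-24|=15 + |24-11|=13). Sum = 43. MAE = 43/3.

43/3


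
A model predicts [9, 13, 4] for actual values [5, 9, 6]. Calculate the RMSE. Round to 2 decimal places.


MSE = 12.0000. RMSE = sqrt(12.0000) = 3.46.

3.46


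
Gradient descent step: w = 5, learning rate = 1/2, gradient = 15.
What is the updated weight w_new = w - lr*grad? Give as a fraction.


w_new = 5 - 1/2 * 15 = 5 - 15/2 = -5/2.

-5/2


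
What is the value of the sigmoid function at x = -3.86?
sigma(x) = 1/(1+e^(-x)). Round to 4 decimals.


sigma(-3.86) = 1/(1+e^(3.86)) = 1/(1+47.465351) = 1/48.465351 = 0.0206.

0.0206
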